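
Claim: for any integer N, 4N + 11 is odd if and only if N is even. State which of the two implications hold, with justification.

Converse. Suppose N is even. Since 4 is even, 4N is even for every N, so 4N + 11 has the same parity as 11, which is odd. Hence 4N + 11 is odd.

Forward direction. This fails: take N = 5. Then 4N + 11 = 31, which is odd, yet N = 5 is odd, not even.

(⇒) fails; (⇐) holds.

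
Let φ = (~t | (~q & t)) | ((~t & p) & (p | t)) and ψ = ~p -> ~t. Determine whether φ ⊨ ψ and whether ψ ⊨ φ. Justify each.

(⇒) fails and (⇐) fails.

(⟹) This fails. Under t = T, p = F, q = F, the left side is true but the right side is false.

(⟸) This fails. Under t = T, p = T, q = T, the left side is false but the right side is true.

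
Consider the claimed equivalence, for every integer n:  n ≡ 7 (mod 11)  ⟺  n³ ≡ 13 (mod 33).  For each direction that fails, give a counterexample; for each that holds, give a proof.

(⇒) fails; (⇐) holds.

(⟸) The residues r modulo 33 with r³ ≡ 13 (mod 33) are exactly {7}, and each is ≡ 7 (mod 11).

(⟹) This fails: take n = 18. Then 18 ≡ 7 (mod 11), but 18³ = 5832 ≡ 24 (mod 33), not 13.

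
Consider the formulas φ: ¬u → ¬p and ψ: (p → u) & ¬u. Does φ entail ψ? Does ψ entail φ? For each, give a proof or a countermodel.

(⟸) Assume the antecedent. If u is true, the antecedent cannot hold. If u is false, the antecedent forces (u = F, p = F), and ¬u → ¬p holds there. Either way ¬u → ¬p holds.

(⟹) This fails. Under u = T, p = F, the left side is true but the right side is false.

(⇒) fails; (⇐) holds.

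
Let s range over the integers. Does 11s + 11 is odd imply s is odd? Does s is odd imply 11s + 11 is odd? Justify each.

(⟹) This fails: s = 2 gives 11s + 11 = 33, which is odd, but 2 is even, not odd.

(⟸) This also fails: s = 3 is odd, but 11s + 11 = 44 is even, not odd.

Neither implication holds.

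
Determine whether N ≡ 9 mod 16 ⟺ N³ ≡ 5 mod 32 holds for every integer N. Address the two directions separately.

Both directions fail.

[⇒] This fails: take N = 9. Then 9 ≡ 9 (mod 16), but 9³ = 729 ≡ 25 (mod 32), not 5.

[⇐] This fails: take N = 29. Then 29³ = 24389 ≡ 5 (mod 32), yet 29 ≡ 13 (mod 16), not 9.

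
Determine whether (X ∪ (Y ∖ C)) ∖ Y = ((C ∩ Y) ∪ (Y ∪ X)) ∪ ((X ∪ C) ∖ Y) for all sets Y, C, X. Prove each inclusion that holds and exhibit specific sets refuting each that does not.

Reverse inclusion. This inclusion fails. Take Y = {1}, C = ∅, X = ∅; then 1 ∈ ((C ∩ Y) ∪ (Y ∪ X)) ∪ ((X ∪ C) ∖ Y) but 1 ∉ (X ∪ (Y ∖ C)) ∖ Y.

Forward inclusion. Let x ∈ (X ∪ (Y ∖ C)) ∖ Y. Then either x ∈ X and x ∉ Y, C; or x ∈ C ∩ X and x ∉ Y. In each case x ∈ ((C ∩ Y) ∪ (Y ∪ X)) ∪ ((X ∪ C) ∖ Y), so (X ∪ (Y ∖ C)) ∖ Y ⊆ ((C ∩ Y) ∪ (Y ∪ X)) ∪ ((X ∪ C) ∖ Y).

The sets are not equal: only the forward inclusion holds.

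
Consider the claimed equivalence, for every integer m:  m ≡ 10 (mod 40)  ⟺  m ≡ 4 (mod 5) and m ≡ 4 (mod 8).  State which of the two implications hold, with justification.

(→) This fails: m = 10 gives 10 ≡ 10 (mod 40) but 10 ≡ 0 (mod 5), so the conjunction on the right does not hold.

(←) This fails: m = 4 satisfies both congruences on the right (4 ≡ 4 mod 5 and 4 ≡ 4 mod 8) yet 4 ≡ 4 (mod 40), not 10.

Neither implication holds.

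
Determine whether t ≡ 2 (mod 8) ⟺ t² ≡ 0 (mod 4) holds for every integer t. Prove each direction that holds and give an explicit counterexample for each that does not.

(⟹) Suppose t ≡ 2 (mod 8). Then t² ≡ 2² = 4 (mod 8), and since 4 ∣ 8, also t² ≡ 0 (mod 4).

(⟸) This fails: take t = 0. Then 0² = 0 ≡ 0 (mod 4), yet 0 ≡ 0 (mod 8), not 2.

The forward direction holds; the converse fails.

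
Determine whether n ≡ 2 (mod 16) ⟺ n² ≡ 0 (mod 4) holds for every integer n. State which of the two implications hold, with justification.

Not equivalent: only (⇒) holds.

(⇒) Suppose n ≡ 2 (mod 16). Then n² ≡ 2² = 4 (mod 16), and since 4 ∣ 16, also n² ≡ 0 (mod 4).

(⇐) This fails: take n = 0. Then 0² = 0 ≡ 0 (mod 4), yet 0 ≡ 0 (mod 16), not 2.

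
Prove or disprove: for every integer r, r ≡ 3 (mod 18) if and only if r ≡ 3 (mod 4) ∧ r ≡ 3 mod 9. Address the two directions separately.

(⇒) fails; (⇐) holds.

(→) This fails: r = 21 gives 21 ≡ 3 (mod 18) but 21 ≡ 1 (mod 4), so the conjunction on the right does not hold.

(←) Conversely, if r ≡ 3 (mod 4) and r ≡ 3 (mod 9), then by the Chinese remainder theorem r ≡ 3 (mod 36). Since 3 ≡ 3 (mod 18) and 18 ∣ 36, we get r ≡ 3 (mod 18).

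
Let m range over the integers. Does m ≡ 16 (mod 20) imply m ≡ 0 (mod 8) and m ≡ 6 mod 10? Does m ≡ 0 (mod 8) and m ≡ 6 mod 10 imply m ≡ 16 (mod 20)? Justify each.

(⟹) This fails: m = 36 gives 36 ≡ 16 (mod 20) but 36 ≡ 4 (mod 8), so the conjunction on the right does not hold.

(⟸) Conversely, if m ≡ 0 (mod 8) and m ≡ 6 (mod 10), then by the Chinese remainder theorem m ≡ 16 (mod 40). Since 16 ≡ 16 (mod 20) and 20 ∣ 40, we get m ≡ 16 (mod 20).

Not equivalent: only (⇐) holds.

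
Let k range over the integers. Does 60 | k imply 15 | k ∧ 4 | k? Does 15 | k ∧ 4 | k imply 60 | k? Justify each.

Equivalent; both directions hold.

[⇒] If 60 ∣ k, write k = 60q. Since 60 = 4·15, k = 15·(4q), so 15 ∣ k; and since 60 = 15·4, k = 4·(15q), so 4 ∣ k.

[⇐] Suppose 15 ∣ k and 4 ∣ k. Any common multiple of 15 and 4 is a multiple of their lcm; here gcd(15, 4) = 1, so lcm(15, 4) = 15·4 = 60, so 60 ∣ k.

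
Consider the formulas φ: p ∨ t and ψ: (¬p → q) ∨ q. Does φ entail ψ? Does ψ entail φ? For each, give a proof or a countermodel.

(⇒) This fails. Under q = F, p = F, t = T, the left side is true but the right side is false.

(⇐) This fails. Under q = T, p = F, t = F, the left side is false but the right side is true.

Neither implication holds.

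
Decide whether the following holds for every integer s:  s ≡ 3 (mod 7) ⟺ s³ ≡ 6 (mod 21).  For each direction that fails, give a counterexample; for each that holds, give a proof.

[⇒] This fails: take s = 10. Then 10 ≡ 3 (mod 7), but 10³ = 1000 ≡ 13 (mod 21), not 6.

[⇐] This fails: take s = 6. Then 6³ = 216 ≡ 6 (mod 21), yet 6 ≡ 6 (mod 7), not 3.

(⇒) fails and (⇐) fails.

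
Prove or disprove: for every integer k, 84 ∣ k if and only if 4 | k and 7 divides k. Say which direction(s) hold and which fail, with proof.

(→) If 84 ∣ k, write k = 84q. Since 84 = 21·4, k = 4·(21q), so 4 ∣ k; and since 84 = 12·7, k = 7·(12q), so 7 ∣ k.

(←) This fails: take k = 28. Both 4 ∣ 28 and 7 ∣ 28, yet 28 is not a multiple of 84 (since 28 = 0·84 + 28), so 84 ∤ 28.

The forward direction holds; the converse fails.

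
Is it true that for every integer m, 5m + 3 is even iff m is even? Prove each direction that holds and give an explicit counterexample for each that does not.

[⇒] This fails: m = 7 gives 5m + 3 = 38, which is even, but 7 is odd, not even.

[⇐] This also fails: m = 2 is even, but 5m + 3 = 13 is odd, not even.

Neither implication holds.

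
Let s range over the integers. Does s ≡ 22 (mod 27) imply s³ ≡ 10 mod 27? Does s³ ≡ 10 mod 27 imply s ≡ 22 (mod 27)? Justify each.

(→) Suppose s ≡ 22 (mod 27). Write s = 27j + 22. Then (27j + 22)³ = 19683j³ + 48114j² + 39204j + 10648 = 27(729j³ + 1782j² + 1452j + 394) + 10, so s³ ≡ 10 (mod 27).

(←) This fails: take s = 4. Then 4³ = 64 ≡ 10 (mod 27), yet 4 ≡ 4 (mod 27), not 22.

The forward direction holds; the converse fails.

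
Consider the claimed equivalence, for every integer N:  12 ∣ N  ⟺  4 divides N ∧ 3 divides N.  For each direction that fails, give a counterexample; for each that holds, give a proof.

Equivalent; both directions hold.

Converse. Suppose 4 ∣ N and 3 ∣ N. Any common multiple of 4 and 3 is a multiple of their lcm; here gcd(4, 3) = 1, so lcm(4, 3) = 4·3 = 12, so 12 ∣ N.

Forward direction. If 12 ∣ N, write N = 12q. Since 12 = 3·4, N = 4·(3q), so 4 ∣ N; and since 12 = 4·3, N = 3·(4q), so 3 ∣ N.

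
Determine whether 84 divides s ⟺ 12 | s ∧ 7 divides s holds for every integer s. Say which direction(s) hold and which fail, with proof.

(⇒) If 84 ∣ s, write s = 84q. Since 84 = 7·12, s = 12·(7q), so 12 ∣ s; and since 84 = 12·7, s = 7·(12q), so 7 ∣ s.

(⇐) Suppose 12 ∣ s and 7 ∣ s. Any common multiple of 12 and 7 is a multiple of their lcm; here gcd(12, 7) = 1, so lcm(12, 7) = 12·7 = 84, so 84 ∣ s.

Both directions hold; the statement is true.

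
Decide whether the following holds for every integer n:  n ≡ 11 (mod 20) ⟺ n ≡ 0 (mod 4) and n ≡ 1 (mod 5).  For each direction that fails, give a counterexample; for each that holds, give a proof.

(→) This fails: n = 11 gives 11 ≡ 11 (mod 20) but 11 ≡ 3 (mod 4), so the conjunction on the right does not hold.

(←) This fails: n = 16 satisfies both congruences on the right (16 ≡ 0 mod 4 and 16 ≡ 1 mod 5) yet 16 ≡ 16 (mod 20), not 11.

Both directions fail.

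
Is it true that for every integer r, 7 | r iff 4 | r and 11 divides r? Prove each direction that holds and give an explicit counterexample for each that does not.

(⇒) This fails: take r = 7. Certainly 7 ∣ 7, but 4 ∤ 7.

(⇐) This fails: take r = 44. Both 4 ∣ 44 and 11 ∣ 44, yet 44 is not a multiple of 7 (since 44 = 6·7 + 2), so 7 ∤ 44.

Neither implication holds.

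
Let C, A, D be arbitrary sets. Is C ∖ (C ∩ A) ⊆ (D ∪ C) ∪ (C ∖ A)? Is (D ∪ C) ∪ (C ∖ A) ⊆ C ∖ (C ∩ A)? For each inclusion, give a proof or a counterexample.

(⊆) Let x ∈ C ∖ (C ∩ A). Then either x ∈ C and x ∉ A, D; or x ∈ C ∩ D and x ∉ A. In each case x ∈ (D ∪ C) ∪ (C ∖ A), so C ∖ (C ∩ A) ⊆ (D ∪ C) ∪ (C ∖ A).

(⊇) This inclusion fails. Take C = {1}, A = {1}, D = ∅; then 1 ∈ (D ∪ C) ∪ (C ∖ A) but 1 ∉ C ∖ (C ∩ A).

The sets are not equal: only the forward inclusion holds.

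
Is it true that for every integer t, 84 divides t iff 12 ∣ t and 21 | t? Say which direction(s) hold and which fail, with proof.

Equivalent; both directions hold.

[⇒] If 84 ∣ t, write t = 84q. Since 84 = 7·12, t = 12·(7q), so 12 ∣ t; and since 84 = 4·21, t = 21·(4q), so 21 ∣ t.

[⇐] Suppose 12 ∣ t and 21 ∣ t. Any common multiple of 12 and 21 is a multiple of their lcm; here lcm(12, 21) = 12·21/gcd(12, 21) = 252/3 = 84, so 84 ∣ t.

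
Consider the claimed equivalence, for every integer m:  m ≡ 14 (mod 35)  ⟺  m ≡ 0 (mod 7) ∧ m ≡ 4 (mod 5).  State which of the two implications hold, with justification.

Both directions hold; the statement is true.

(⟸) If m ≡ 0 (mod 7) and m ≡ 4 (mod 5), then by the Chinese remainder theorem m ≡ 14 (mod 35). This is exactly m ≡ 14 (mod 35).

(⟹) Suppose m ≡ 14 (mod 35); write m = 35j + 14. Since 7 ∣ 35, reducing mod 7 gives m ≡ 14 ≡ 0 (mod 7); since 5 ∣ 35, reducing mod 5 gives m ≡ 14 ≡ 4 (mod 5).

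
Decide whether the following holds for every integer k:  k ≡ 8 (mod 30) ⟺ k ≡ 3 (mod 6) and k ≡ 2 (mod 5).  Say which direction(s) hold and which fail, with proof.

(⇒) fails and (⇐) fails.

(⟹) This fails: k = 8 gives 8 ≡ 8 (mod 30) but 8 ≡ 2 (mod 6), so the conjunction on the right does not hold.

(⟸) This fails: k = 27 satisfies both congruences on the right (27 ≡ 3 mod 6 and 27 ≡ 2 mod 5) yet 27 ≡ 27 (mod 30), not 8.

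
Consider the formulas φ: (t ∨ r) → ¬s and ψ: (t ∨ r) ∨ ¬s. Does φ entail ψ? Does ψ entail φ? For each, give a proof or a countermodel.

Neither implication holds.

(⇒) This fails. Under r = F, t = F, s = T, the left side is true but the right side is false.

(⇐) This fails. Under r = T, t = F, s = T, the left side is false but the right side is true.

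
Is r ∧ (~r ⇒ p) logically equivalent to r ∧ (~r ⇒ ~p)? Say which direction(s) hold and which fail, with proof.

The biconditional holds.

(⇐) Assume the antecedent. If r is true, r ∧ (~r ⇒ p) reduces to true regardless of the other variables. If r is false, the antecedent cannot hold. Either way r ∧ (~r ⇒ p) holds.

(⇒) Assume the antecedent. If r is true, r ∧ (~r ⇒ ~p) reduces to true regardless of the other variables. If r is false, the antecedent cannot hold. Either way r ∧ (~r ⇒ ~p) holds.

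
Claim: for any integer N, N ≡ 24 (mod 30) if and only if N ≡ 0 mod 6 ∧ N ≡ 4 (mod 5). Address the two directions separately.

(←) If N ≡ 0 (mod 6) and N ≡ 4 (mod 5), then by the Chinese remainder theorem N ≡ 24 (mod 30). This is exactly N ≡ 24 (mod 30).

(→) Suppose N ≡ 24 (mod 30); write N = 30j + 24. Since 6 ∣ 30, reducing mod 6 gives N ≡ 24 ≡ 0 (mod 6); since 5 ∣ 30, reducing mod 5 gives N ≡ 24 ≡ 4 (mod 5).

The biconditional holds.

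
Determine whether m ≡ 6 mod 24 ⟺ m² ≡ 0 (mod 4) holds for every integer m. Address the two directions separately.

The forward direction holds; the converse fails.

[⇐] This fails: take m = 0. Then 0² = 0 ≡ 0 (mod 4), yet 0 ≡ 0 (mod 24), not 6.

[⇒] Suppose m ≡ 6 (mod 24). Then m² ≡ 6² = 36 (mod 24), and since 4 ∣ 24, also m² ≡ 0 (mod 4).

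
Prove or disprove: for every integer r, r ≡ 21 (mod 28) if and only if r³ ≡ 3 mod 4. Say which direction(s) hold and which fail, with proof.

(→) This fails: take r = 21. Then 21 ≡ 21 (mod 28), but 21³ = 9261 ≡ 1 (mod 4), not 3.

(←) This fails: take r = 3. Then 3³ = 27 ≡ 3 (mod 4), yet 3 ≡ 3 (mod 28), not 21.

Both directions fail.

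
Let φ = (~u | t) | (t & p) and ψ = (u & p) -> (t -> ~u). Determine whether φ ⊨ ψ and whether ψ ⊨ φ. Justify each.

(⟹) This fails. Under p = T, u = T, t = T, the left side is true but the right side is false.

(⟸) This fails. Under p = F, u = T, t = F, the left side is false but the right side is true.

Neither implication holds.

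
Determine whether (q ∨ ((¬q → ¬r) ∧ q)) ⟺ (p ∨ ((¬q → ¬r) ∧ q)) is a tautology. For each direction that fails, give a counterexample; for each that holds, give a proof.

Forward direction. Assume the antecedent. If q is true, p ∨ ((¬q → ¬r) ∧ q) reduces to true regardless of the other variables. If q is false, the antecedent cannot hold. Either way p ∨ ((¬q → ¬r) ∧ q) holds.

Converse. This fails. Under q = F, p = T, r = F, the left side is false but the right side is true.

(⇒) holds; (⇐) fails.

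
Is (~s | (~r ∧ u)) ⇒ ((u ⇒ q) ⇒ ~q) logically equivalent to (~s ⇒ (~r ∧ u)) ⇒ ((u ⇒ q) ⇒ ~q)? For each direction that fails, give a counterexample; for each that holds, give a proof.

[⇒] This fails. Under u = F, s = T, r = F, q = T, the left side is true but the right side is false.

[⇐] This fails. Under u = F, s = F, r = F, q = T, the left side is false but the right side is true.

Both directions fail.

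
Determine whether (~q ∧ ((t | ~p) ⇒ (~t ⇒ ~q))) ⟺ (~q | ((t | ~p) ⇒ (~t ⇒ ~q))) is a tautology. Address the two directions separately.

(⟹) Assume the antecedent. If p is true, ~q | ((t | ~p) ⇒ (~t ⇒ ~q)) reduces to true regardless of the other variables. If p is false, the antecedent forces (p = F, t = F, q = F) or (p = F, t = T, q = F), and ~q | ((t | ~p) ⇒ (~t ⇒ ~q)) holds there. Either way ~q | ((t | ~p) ⇒ (~t ⇒ ~q)) holds.

(⟸) This fails. Under p = T, t = F, q = T, the left side is false but the right side is true.

The forward direction holds; the converse fails.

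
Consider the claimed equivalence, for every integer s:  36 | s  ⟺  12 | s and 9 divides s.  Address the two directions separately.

(→) If 36 ∣ s, write s = 36q. Since 36 = 3·12, s = 12·(3q), so 12 ∣ s; and since 36 = 4·9, s = 9·(4q), so 9 ∣ s.

(←) Suppose 12 ∣ s and 9 ∣ s. Any common multiple of 12 and 9 is a multiple of their lcm; here lcm(12, 9) = 12·9/gcd(12, 9) = 108/3 = 36, so 36 ∣ s.

Both implications hold.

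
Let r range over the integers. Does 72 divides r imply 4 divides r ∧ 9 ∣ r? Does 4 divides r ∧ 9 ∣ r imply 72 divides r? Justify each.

(⟹) If 72 ∣ r, write r = 72q. Since 72 = 18·4, r = 4·(18q), so 4 ∣ r; and since 72 = 8·9, r = 9·(8q), so 9 ∣ r.

(⟸) This fails: take r = 36. Both 4 ∣ 36 and 9 ∣ 36, yet 36 is not a multiple of 72 (since 36 = 0·72 + 36), so 72 ∤ 36.

Not equivalent: only (⇒) holds.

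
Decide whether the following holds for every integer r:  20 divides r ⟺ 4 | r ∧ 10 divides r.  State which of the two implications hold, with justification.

The biconditional holds.

(→) If 20 ∣ r, write r = 20q. Since 20 = 5·4, r = 4·(5q), so 4 ∣ r; and since 20 = 2·10, r = 10·(2q), so 10 ∣ r.

(←) Suppose 4 ∣ r and 10 ∣ r. Any common multiple of 4 and 10 is a multiple of their lcm; here lcm(4, 10) = 4·10/gcd(4, 10) = 40/2 = 20, so 20 ∣ r.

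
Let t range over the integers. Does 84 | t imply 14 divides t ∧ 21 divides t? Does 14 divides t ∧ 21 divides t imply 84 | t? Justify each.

The forward direction holds; the converse fails.

Forward direction. If 84 ∣ t, write t = 84q. Since 84 = 6·14, t = 14·(6q), so 14 ∣ t; and since 84 = 4·21, t = 21·(4q), so 21 ∣ t.

Converse. This fails: take t = 42. Both 14 ∣ 42 and 21 ∣ 42, yet 42 is not a multiple of 84 (since 42 = 0·84 + 42), so 84 ∤ 42.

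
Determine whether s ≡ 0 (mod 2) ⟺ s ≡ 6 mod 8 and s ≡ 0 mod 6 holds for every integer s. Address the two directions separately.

(⟹) This fails: s = 0 gives 0 ≡ 0 (mod 2) but 0 ≡ 0 (mod 8), so the conjunction on the right does not hold.

(⟸) Conversely, if s ≡ 6 (mod 8) and s ≡ 0 (mod 6), then by the Chinese remainder theorem s ≡ 6 (mod 24). Since 6 ≡ 0 (mod 2) and 2 ∣ 24, we get s ≡ 0 (mod 2).

Only the converse holds.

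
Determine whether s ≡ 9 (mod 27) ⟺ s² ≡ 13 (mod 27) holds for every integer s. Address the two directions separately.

Neither implication holds.

[⇒] This fails: take s = 9. Then 9 ≡ 9 (mod 27), but 9² = 81 ≡ 0 (mod 27), not 13.

[⇐] This fails: take s = 11. Then 11² = 121 ≡ 13 (mod 27), yet 11 ≡ 11 (mod 27), not 9.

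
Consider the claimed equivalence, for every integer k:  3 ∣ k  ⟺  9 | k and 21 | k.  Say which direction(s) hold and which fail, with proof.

[⇐] Suppose 9 ∣ k and 21 ∣ k. Any common multiple of 9 and 21 is a multiple of their lcm; here lcm(9, 21) = 9·21/gcd(9, 21) = 189/3 = 63, so 63 ∣ k. Since 3 ∣ 63, it follows that 3 ∣ k.

[⇒] This fails: take k = 3. Certainly 3 ∣ 3, but 9 ∤ 3.

(⇒) fails; (⇐) holds.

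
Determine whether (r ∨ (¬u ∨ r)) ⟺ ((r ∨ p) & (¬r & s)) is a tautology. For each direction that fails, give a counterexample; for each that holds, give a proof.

(⇒) fails and (⇐) fails.

Forward direction. This fails. Under r = F, s = F, u = F, p = F, the left side is true but the right side is false.

Converse. This fails. Under r = F, s = T, u = T, p = T, the left side is false but the right side is true.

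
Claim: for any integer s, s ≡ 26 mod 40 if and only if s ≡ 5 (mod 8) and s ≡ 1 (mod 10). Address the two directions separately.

[⇒] This fails: s = 26 gives 26 ≡ 26 (mod 40) but 26 ≡ 2 (mod 8), so the conjunction on the right does not hold.

[⇐] This fails: s = 21 satisfies both congruences on the right (21 ≡ 5 mod 8 and 21 ≡ 1 mod 10) yet 21 ≡ 21 (mod 40), not 26.

Both directions fail.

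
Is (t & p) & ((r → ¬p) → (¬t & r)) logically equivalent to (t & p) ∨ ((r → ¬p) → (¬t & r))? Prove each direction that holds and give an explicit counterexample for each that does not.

The forward direction holds; the converse fails.

Forward direction. Assume the antecedent. If r is true, the antecedent forces (r = T, t = T, p = T), and the consequent holds there. If r is false, the antecedent cannot hold. Either way the consequent holds.

Converse. This fails. Under r = T, t = F, p = F, the left side is false but the right side is true.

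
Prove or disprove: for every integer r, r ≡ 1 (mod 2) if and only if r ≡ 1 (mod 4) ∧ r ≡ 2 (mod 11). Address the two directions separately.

(⟹) This fails: r = 1 gives 1 ≡ 1 (mod 2) but 1 ≡ 1 (mod 11), so the conjunction on the right does not hold.

(⟸) Conversely, if r ≡ 1 (mod 4) and r ≡ 2 (mod 11), then by the Chinese remainder theorem r ≡ 13 (mod 44). Since 13 ≡ 1 (mod 2) and 2 ∣ 44, we get r ≡ 1 (mod 2).

(⇒) fails; (⇐) holds.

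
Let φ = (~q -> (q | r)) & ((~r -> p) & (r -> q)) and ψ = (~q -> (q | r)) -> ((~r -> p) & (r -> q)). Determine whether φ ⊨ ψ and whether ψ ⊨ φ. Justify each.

The forward direction holds; the converse fails.

[⇐] This fails. Under q = F, p = F, r = F, the left side is false but the right side is true.

[⇒] Assume the antecedent. If p is true, the antecedent forces (q = T, p = T, r = F) or (q = T, p = T, r = T), and the consequent holds there. If p is false, the antecedent forces (q = T, p = F, r = T), and the consequent holds there. Either way the consequent holds.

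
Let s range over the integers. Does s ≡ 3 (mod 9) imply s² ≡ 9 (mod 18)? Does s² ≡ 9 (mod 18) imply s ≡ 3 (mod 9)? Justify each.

(⇒) fails and (⇐) fails.

[⇒] This fails: take s = 12. Then 12 ≡ 3 (mod 9), but 12² = 144 ≡ 0 (mod 18), not 9.

[⇐] This fails: take s = 9. Then 9² = 81 ≡ 9 (mod 18), yet 9 ≡ 0 (mod 9), not 3.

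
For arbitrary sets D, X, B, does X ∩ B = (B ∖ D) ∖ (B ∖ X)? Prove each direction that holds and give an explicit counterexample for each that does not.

Forward inclusion. This inclusion fails. Take D = {1}, X = {1}, B = {1}; then 1 ∈ X ∩ B but 1 ∉ (B ∖ D) ∖ (B ∖ X).

Reverse inclusion. Let x ∈ (B ∖ D) ∖ (B ∖ X). Then x ∈ X ∩ B and x ∉ D, from which x ∈ X ∩ B.

(⊆) fails; (⊇) holds.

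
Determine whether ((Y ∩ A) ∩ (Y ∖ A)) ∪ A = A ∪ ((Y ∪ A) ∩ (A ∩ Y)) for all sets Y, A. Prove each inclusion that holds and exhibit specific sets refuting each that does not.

Both inclusions hold.

(⊆) Let x ∈ ((Y ∩ A) ∩ (Y ∖ A)) ∪ A. Then either x ∈ A and x ∉ Y; or x ∈ Y ∩ A. In each case x ∈ A ∪ ((Y ∪ A) ∩ (A ∩ Y)), so ((Y ∩ A) ∩ (Y ∖ A)) ∪ A ⊆ A ∪ ((Y ∪ A) ∩ (A ∩ Y)).

(⊇) Let x ∈ A ∪ ((Y ∪ A) ∩ (A ∩ Y)). Then either x ∈ A and x ∉ Y; or x ∈ Y ∩ A. In each case x ∈ ((Y ∩ A) ∩ (Y ∖ A)) ∪ A, so A ∪ ((Y ∪ A) ∩ (A ∩ Y)) ⊆ ((Y ∩ A) ∩ (Y ∖ A)) ∪ A.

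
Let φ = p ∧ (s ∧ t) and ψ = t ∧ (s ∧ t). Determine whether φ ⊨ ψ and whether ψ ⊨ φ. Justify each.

[⇒] Assume the antecedent. If t is true, the antecedent forces (t = T, s = T, p = T), and t ∧ (s ∧ t) holds there. If t is false, the antecedent cannot hold. Either way t ∧ (s ∧ t) holds.

[⇐] This fails. Under t = T, s = T, p = F, the left side is false but the right side is true.

Only the forward direction holds.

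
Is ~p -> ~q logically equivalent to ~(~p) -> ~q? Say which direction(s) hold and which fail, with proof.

Neither implication holds.

(⟹) This fails. Under p = T, q = T, the left side is true but the right side is false.

(⟸) This fails. Under p = F, q = T, the left side is false but the right side is true.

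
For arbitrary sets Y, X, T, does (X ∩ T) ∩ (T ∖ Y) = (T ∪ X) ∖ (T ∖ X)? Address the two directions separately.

The sets are not equal: only the forward inclusion holds.

(⊆) Let x ∈ (X ∩ T) ∩ (T ∖ Y). Then x ∈ X ∩ T and x ∉ Y, from which x ∈ (T ∪ X) ∖ (T ∖ X).

(⊇) This inclusion fails. Take Y = ∅, X = {1}, T = ∅; then 1 ∈ (T ∪ X) ∖ (T ∖ X) but 1 ∉ (X ∩ T) ∩ (T ∖ Y).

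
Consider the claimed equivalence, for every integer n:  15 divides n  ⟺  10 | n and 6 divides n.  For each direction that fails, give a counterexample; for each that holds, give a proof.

Only the converse holds.

(⇒) This fails: take n = 15. Certainly 15 ∣ 15, but 10 ∤ 15.

(⇐) Suppose 10 ∣ n and 6 ∣ n. Any common multiple of 10 and 6 is a multiple of their lcm; here lcm(10, 6) = 10·6/gcd(10, 6) = 60/2 = 30, so 30 ∣ n. Since 15 ∣ 30, it follows that 15 ∣ n.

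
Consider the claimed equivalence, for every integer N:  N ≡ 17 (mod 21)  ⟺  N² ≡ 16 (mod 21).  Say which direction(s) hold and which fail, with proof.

[⇒] Suppose N ≡ 17 (mod 21). Write N = 21j + 17. Then (21j + 17)² = 441j² + 714j + 289 = 21(21j² + 34j + 13) + 16, so N² ≡ 16 (mod 21).

[⇐] This fails: take N = 4. Then 4² = 16 ≡ 16 (mod 21), yet 4 ≡ 4 (mod 21), not 17.

Only the forward implication holds.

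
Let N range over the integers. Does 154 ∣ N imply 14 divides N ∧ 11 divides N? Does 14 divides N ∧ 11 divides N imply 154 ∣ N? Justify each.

[⇐] Suppose 14 ∣ N and 11 ∣ N. Any common multiple of 14 and 11 is a multiple of their lcm; here gcd(14, 11) = 1, so lcm(14, 11) = 14·11 = 154, so 154 ∣ N.

[⇒] If 154 ∣ N, write N = 154q. Since 154 = 11·14, N = 14·(11q), so 14 ∣ N; and since 154 = 14·11, N = 11·(14q), so 11 ∣ N.

The biconditional holds.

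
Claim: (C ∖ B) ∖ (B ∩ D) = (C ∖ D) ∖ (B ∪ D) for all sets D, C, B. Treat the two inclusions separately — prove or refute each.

Only the reverse inclusion holds.

(⊆) This inclusion fails. Take D = {1}, C = {1}, B = ∅; then 1 ∈ (C ∖ B) ∖ (B ∩ D) but 1 ∉ (C ∖ D) ∖ (B ∪ D).

(⊇) Let x ∈ (C ∖ D) ∖ (B ∪ D). Then x ∈ C and x ∉ D, B, from which x ∈ (C ∖ B) ∖ (B ∩ D).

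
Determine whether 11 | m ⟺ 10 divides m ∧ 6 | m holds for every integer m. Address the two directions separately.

(⟹) This fails: take m = 11. Certainly 11 ∣ 11, but 10 ∤ 11.

(⟸) This fails: take m = 30. Both 10 ∣ 30 and 6 ∣ 30, yet 30 is not a multiple of 11 (since 30 = 2·11 + 8), so 11 ∤ 30.

Neither implication holds.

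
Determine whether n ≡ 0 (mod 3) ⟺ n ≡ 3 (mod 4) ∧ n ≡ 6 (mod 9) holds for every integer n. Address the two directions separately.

(⇒) fails; (⇐) holds.

(⇐) If n ≡ 3 (mod 4) and n ≡ 6 (mod 9), then by the Chinese remainder theorem n ≡ 15 (mod 36). Since 15 ≡ 0 (mod 3) and 3 ∣ 36, we get n ≡ 0 (mod 3).

(⇒) This fails: n = 0 gives 0 ≡ 0 (mod 3) but 0 ≡ 0 (mod 4), so the conjunction on the right does not hold.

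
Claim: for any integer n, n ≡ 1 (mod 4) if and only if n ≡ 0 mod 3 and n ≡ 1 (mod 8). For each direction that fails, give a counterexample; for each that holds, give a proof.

Only the reverse direction holds.

(→) This fails: n = 1 gives 1 ≡ 1 (mod 4) but 1 ≡ 1 (mod 3), so the conjunction on the right does not hold.

(←) Conversely, if n ≡ 0 (mod 3) and n ≡ 1 (mod 8), then by the Chinese remainder theorem n ≡ 9 (mod 24). Since 9 ≡ 1 (mod 4) and 4 ∣ 24, we get n ≡ 1 (mod 4).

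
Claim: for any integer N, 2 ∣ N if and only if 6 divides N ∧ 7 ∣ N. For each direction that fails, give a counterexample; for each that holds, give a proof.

(⟸) Suppose 6 ∣ N and 7 ∣ N. Any common multiple of 6 and 7 is a multiple of their lcm; here gcd(6, 7) = 1, so lcm(6, 7) = 6·7 = 42, so 42 ∣ N. Since 2 ∣ 42, it follows that 2 ∣ N.

(⟹) This fails: take N = 2. Certainly 2 ∣ 2, but 6 ∤ 2.

The forward direction fails; the converse holds.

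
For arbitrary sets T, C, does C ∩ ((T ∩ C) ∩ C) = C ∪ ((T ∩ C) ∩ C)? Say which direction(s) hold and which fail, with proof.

Forward inclusion. Let x ∈ C ∩ ((T ∩ C) ∩ C). Then x ∈ T ∩ C, from which x ∈ C ∪ ((T ∩ C) ∩ C).

Reverse inclusion. This inclusion fails. Take T = ∅, C = {1}; then 1 ∈ C ∪ ((T ∩ C) ∩ C) but 1 ∉ C ∩ ((T ∩ C) ∩ C).

Only the forward inclusion holds.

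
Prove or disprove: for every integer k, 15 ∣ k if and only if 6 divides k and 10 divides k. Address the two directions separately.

Only the converse holds.

(←) Suppose 6 ∣ k and 10 ∣ k. Any common multiple of 6 and 10 is a multiple of their lcm; here lcm(6, 10) = 6·10/gcd(6, 10) = 60/2 = 30, so 30 ∣ k. Since 15 ∣ 30, it follows that 15 ∣ k.

(→) This fails: take k = 15. Certainly 15 ∣ 15, but 6 ∤ 15.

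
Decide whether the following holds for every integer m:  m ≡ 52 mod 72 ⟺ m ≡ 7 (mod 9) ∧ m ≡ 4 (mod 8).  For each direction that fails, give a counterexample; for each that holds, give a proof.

Equivalent; both directions hold.

(⟸) If m ≡ 7 (mod 9) and m ≡ 4 (mod 8), then by the Chinese remainder theorem m ≡ 52 (mod 72). This is exactly m ≡ 52 (mod 72).

(⟹) Suppose m ≡ 52 (mod 72); write m = 72j + 52. Since 9 ∣ 72, reducing mod 9 gives m ≡ 52 ≡ 7 (mod 9); since 8 ∣ 72, reducing mod 8 gives m ≡ 52 ≡ 4 (mod 8).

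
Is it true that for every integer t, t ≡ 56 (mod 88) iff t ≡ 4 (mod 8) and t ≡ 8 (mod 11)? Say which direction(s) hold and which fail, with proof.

(→) This fails: t = 56 gives 56 ≡ 56 (mod 88) but 56 ≡ 0 (mod 8), so the conjunction on the right does not hold.

(←) This fails: t = 52 satisfies both congruences on the right (52 ≡ 4 mod 8 and 52 ≡ 8 mod 11) yet 52 ≡ 52 (mod 88), not 56.

Neither direction holds.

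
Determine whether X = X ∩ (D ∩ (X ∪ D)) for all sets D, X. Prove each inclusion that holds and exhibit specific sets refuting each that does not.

The sets are not equal: only the reverse inclusion holds.

(⟹) This inclusion fails. Take D = ∅, X = {1}; then 1 ∈ X but 1 ∉ X ∩ (D ∩ (X ∪ D)).

(⟸) Let x ∈ X ∩ (D ∩ (X ∪ D)). Then x ∈ D ∩ X, from which x ∈ X.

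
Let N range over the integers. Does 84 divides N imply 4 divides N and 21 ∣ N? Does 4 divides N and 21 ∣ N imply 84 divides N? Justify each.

(⟹) If 84 ∣ N, write N = 84q. Since 84 = 21·4, N = 4·(21q), so 4 ∣ N; and since 84 = 4·21, N = 21·(4q), so 21 ∣ N.

(⟸) Suppose 4 ∣ N and 21 ∣ N. Any common multiple of 4 and 21 is a multiple of their lcm; here gcd(4, 21) = 1, so lcm(4, 21) = 4·21 = 84, so 84 ∣ N.

Equivalent; both directions hold.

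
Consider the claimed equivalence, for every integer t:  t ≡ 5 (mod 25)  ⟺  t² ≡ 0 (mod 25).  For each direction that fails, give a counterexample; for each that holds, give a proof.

Not equivalent: only (⇒) holds.

(→) Suppose t ≡ 5 (mod 25). Write t = 25j + 5. Then (25j + 5)² = 625j² + 250j + 25 = 25(25j² + 10j + 1) + 0, so t² ≡ 0 (mod 25).

(←) This fails: take t = 0. Then 0² = 0 ≡ 0 (mod 25), yet 0 ≡ 0 (mod 25), not 5.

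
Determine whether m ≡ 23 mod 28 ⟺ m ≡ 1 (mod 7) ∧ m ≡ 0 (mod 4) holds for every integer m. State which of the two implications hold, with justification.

Neither direction holds.

Forward direction. This fails: m = 23 gives 23 ≡ 23 (mod 28) but 23 ≡ 2 (mod 7), so the conjunction on the right does not hold.

Converse. This fails: m = 8 satisfies both congruences on the right (8 ≡ 1 mod 7 and 8 ≡ 0 mod 4) yet 8 ≡ 8 (mod 28), not 23.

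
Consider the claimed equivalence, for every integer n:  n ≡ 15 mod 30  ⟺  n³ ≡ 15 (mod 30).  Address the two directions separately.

Forward direction. Suppose n ≡ 15 mod 30. Write n = 30j + 15. Then (30j + 15)³ = 27000j³ + 40500j² + 20250j + 3375 = 30(900j³ + 1350j² + 675j + 112) + 15, so n³ ≡ 15 (mod 30).

Converse. Suppose n³ ≡ 15 (mod 30). The only residue r in {0, …, 29} with r³ ≡ 15 (mod 30) is r = 15, so n ≡ 15 (mod 30).

Both directions hold.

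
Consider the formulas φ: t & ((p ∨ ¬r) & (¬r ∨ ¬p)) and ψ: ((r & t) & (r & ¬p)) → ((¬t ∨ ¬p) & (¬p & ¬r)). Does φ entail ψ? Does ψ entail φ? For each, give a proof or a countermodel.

(⟹) Assume the antecedent. If p is true, the consequent reduces to true regardless of the other variables. If p is false, the antecedent forces (p = F, t = T, r = F), and the consequent holds there. Either way the consequent holds.

(⟸) This fails. Under p = F, t = F, r = F, the left side is false but the right side is true.

(⇒) holds; (⇐) fails.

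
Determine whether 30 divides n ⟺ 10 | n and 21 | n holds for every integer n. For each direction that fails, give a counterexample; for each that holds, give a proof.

[⇒] This fails: take n = 30. Certainly 30 ∣ 30, but 21 ∤ 30.

[⇐] Suppose 10 ∣ n and 21 ∣ n. Any common multiple of 10 and 21 is a multiple of their lcm; here gcd(10, 21) = 1, so lcm(10, 21) = 10·21 = 210, so 210 ∣ n. Since 30 ∣ 210, it follows that 30 ∣ n.

Only the converse holds.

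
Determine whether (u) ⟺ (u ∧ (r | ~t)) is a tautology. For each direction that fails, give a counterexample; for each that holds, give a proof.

(⇒) fails; (⇐) holds.

(⟹) This fails. Under u = T, r = F, t = T, the left side is true but the right side is false.

(⟸) Assume the antecedent. If u is true, u reduces to true regardless of the other variables. If u is false, the antecedent cannot hold. Either way u holds.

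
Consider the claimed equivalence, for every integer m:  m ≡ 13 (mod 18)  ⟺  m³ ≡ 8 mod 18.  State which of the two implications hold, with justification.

[⇒] This fails: take m = 13. Then 13 ≡ 13 (mod 18), but 13³ = 2197 ≡ 1 (mod 18), not 8.

[⇐] This fails: take m = 2. Then 2³ = 8 ≡ 8 (mod 18), yet 2 ≡ 2 (mod 18), not 13.

Both directions fail.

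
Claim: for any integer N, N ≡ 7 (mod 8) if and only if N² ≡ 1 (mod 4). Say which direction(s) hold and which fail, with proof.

(⇒) Suppose N ≡ 7 (mod 8). Then N² ≡ 7² = 49 (mod 8), and since 4 ∣ 8, also N² ≡ 1 (mod 4).

(⇐) This fails: take N = 1. Then 1² = 1 ≡ 1 (mod 4), yet 1 ≡ 1 (mod 8), not 7.

(⇒) holds; (⇐) fails.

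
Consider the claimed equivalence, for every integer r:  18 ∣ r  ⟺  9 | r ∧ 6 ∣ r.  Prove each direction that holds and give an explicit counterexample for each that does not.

[⇒] If 18 ∣ r, write r = 18q. Since 18 = 2·9, r = 9·(2q), so 9 ∣ r; and since 18 = 3·6, r = 6·(3q), so 6 ∣ r.

[⇐] Suppose 9 ∣ r and 6 ∣ r. Any common multiple of 9 and 6 is a multiple of their lcm; here lcm(9, 6) = 9·6/gcd(9, 6) = 54/3 = 18, so 18 ∣ r.

The biconditional holds.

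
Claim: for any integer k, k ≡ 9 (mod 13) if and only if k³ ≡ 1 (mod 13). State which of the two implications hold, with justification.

(⇒) holds; (⇐) fails.

Forward direction. Suppose k ≡ 9 (mod 13). Write k = 13j + 9. Then (13j + 9)³ = 2197j³ + 4563j² + 3159j + 729 = 13(169j³ + 351j² + 243j + 56) + 1, so k³ ≡ 1 (mod 13).

Converse. This fails: take k = 1. Then 1³ = 1 ≡ 1 (mod 13), yet 1 ≡ 1 (mod 13), not 9.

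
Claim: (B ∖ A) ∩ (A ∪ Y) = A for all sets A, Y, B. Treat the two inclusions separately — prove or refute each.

Both inclusions fail.

Forward inclusion. This inclusion fails. Take A = ∅, Y = {1}, B = {1}; then 1 ∈ (B ∖ A) ∩ (A ∪ Y) but 1 ∉ A.

Reverse inclusion. This inclusion fails. Take A = {1}, Y = ∅, B = ∅; then 1 ∈ A but 1 ∉ (B ∖ A) ∩ (A ∪ Y).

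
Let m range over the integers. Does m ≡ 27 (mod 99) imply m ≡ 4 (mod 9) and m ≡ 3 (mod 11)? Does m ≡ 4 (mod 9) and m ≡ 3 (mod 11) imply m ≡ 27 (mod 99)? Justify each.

Neither implication holds.

(⇒) This fails: m = 27 gives 27 ≡ 27 (mod 99) but 27 ≡ 0 (mod 9), so the conjunction on the right does not hold.

(⇐) This fails: m = 58 satisfies both congruences on the right (58 ≡ 4 mod 9 and 58 ≡ 3 mod 11) yet 58 ≡ 58 (mod 99), not 27.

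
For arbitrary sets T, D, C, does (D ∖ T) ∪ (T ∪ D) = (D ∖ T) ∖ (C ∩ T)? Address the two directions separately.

Reverse inclusion. Let x ∈ (D ∖ T) ∖ (C ∩ T). Then either x ∈ D and x ∉ T, C; or x ∈ D ∩ C and x ∉ T. In each case x ∈ (D ∖ T) ∪ (T ∪ D), so (D ∖ T) ∖ (C ∩ T) ⊆ (D ∖ T) ∪ (T ∪ D).

Forward inclusion. This inclusion fails. Take T = {1}, D = ∅, C = ∅; then 1 ∈ (D ∖ T) ∪ (T ∪ D) but 1 ∉ (D ∖ T) ∖ (C ∩ T).

The sets are not equal: only the reverse inclusion holds.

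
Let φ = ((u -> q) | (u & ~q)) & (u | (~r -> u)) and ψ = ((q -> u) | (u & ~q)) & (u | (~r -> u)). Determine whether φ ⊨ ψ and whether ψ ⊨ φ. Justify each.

Only the reverse direction holds.

[⇒] This fails. Under r = T, q = T, u = F, the left side is true but the right side is false.

[⇐] Assume the antecedent. If r is true, the consequent reduces to true regardless of the other variables. If r is false, the antecedent forces (r = F, q = F, u = T) or (r = F, q = T, u = T), and the consequent holds there. Either way the consequent holds.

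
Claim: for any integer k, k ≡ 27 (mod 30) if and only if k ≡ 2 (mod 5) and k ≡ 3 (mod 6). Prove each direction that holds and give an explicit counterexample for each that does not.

Converse. If k ≡ 2 (mod 5) and k ≡ 3 (mod 6), then by the Chinese remainder theorem k ≡ 27 (mod 30). This is exactly k ≡ 27 (mod 30).

Forward direction. Suppose k ≡ 27 (mod 30); write k = 30j + 27. Since 5 ∣ 30, reducing mod 5 gives k ≡ 27 ≡ 2 (mod 5); since 6 ∣ 30, reducing mod 6 gives k ≡ 27 ≡ 3 (mod 6).

Both implications hold.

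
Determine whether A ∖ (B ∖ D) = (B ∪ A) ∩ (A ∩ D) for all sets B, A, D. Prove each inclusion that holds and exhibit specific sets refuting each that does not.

(⊆) This inclusion fails. Take B = ∅, A = {1}, D = ∅; then 1 ∈ A ∖ (B ∖ D) but 1 ∉ (B ∪ A) ∩ (A ∩ D).

(⊇) Let x ∈ (B ∪ A) ∩ (A ∩ D). Then either x ∈ A ∩ D and x ∉ B; or x ∈ B ∩ A ∩ D. In each case x ∈ A ∖ (B ∖ D), so (B ∪ A) ∩ (A ∩ D) ⊆ A ∖ (B ∖ D).

The sets are not equal: only the reverse inclusion holds.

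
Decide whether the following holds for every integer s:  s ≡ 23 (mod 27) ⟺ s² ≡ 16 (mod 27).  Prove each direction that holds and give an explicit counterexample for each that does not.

(⟸) This fails: take s = 4. Then 4² = 16 ≡ 16 (mod 27), yet 4 ≡ 4 (mod 27), not 23.

(⟹) Suppose s ≡ 23 (mod 27). Write s = 27j + 23. Then (27j + 23)² = 729j² + 1242j + 529 = 27(27j² + 46j + 19) + 16, so s² ≡ 16 (mod 27).

(⇒) holds; (⇐) fails.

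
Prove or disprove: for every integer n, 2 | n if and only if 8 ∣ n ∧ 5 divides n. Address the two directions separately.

[⇒] This fails: take n = 2. Certainly 2 ∣ 2, but 8 ∤ 2.

[⇐] Suppose 8 ∣ n and 5 ∣ n. Any common multiple of 8 and 5 is a multiple of their lcm; here gcd(8, 5) = 1, so lcm(8, 5) = 8·5 = 40, so 40 ∣ n. Since 2 ∣ 40, it follows that 2 ∣ n.

Only the reverse direction holds.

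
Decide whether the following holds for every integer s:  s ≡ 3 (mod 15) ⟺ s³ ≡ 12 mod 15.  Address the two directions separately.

Equivalent; both directions hold.

(⇐) Suppose s³ ≡ 12 (mod 15). The only residue r in {0, …, 14} with r³ ≡ 12 (mod 15) is r = 3, so s ≡ 3 (mod 15).

(⇒) Suppose s ≡ 3 (mod 15). Write s = 15j + 3. Then (15j + 3)³ = 3375j³ + 2025j² + 405j + 27 = 15(225j³ + 135j² + 27j + 1) + 12, so s³ ≡ 12 (mod 15).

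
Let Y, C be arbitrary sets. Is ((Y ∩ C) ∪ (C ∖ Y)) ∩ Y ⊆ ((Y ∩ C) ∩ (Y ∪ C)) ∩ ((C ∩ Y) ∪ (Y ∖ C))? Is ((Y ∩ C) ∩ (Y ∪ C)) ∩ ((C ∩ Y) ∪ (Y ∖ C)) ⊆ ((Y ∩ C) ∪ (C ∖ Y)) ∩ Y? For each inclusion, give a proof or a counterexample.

(⟹) Let x ∈ ((Y ∩ C) ∪ (C ∖ Y)) ∩ Y. Then x ∈ Y ∩ C, from which x ∈ ((Y ∩ C) ∩ (Y ∪ C)) ∩ ((C ∩ Y) ∪ (Y ∖ C)).

(⟸) Let x ∈ ((Y ∩ C) ∩ (Y ∪ C)) ∩ ((C ∩ Y) ∪ (Y ∖ C)). Then x ∈ Y ∩ C, from which x ∈ ((Y ∩ C) ∪ (C ∖ Y)) ∩ Y.

Both inclusions hold; the sets are equal.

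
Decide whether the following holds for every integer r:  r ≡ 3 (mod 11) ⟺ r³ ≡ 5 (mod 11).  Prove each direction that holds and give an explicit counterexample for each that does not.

Both implications hold.

[⇒] Suppose r ≡ 3 (mod 11). Write r = 11j + 3. Then (11j + 3)³ = 1331j³ + 1089j² + 297j + 27 = 11(121j³ + 99j² + 27j + 2) + 5, so r³ ≡ 5 (mod 11).

[⇐] For the converse, argue contrapositively. If r ≢ 3 (mod 11), then r is congruent to one of 0, 1, 2, 4, 5, 6, 7, 8, 9, 10 modulo 11, and these give r³ ≡ 0, 1, 8, 9, 4, 7, 2, 6, 3, 10 respectively — never 5.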